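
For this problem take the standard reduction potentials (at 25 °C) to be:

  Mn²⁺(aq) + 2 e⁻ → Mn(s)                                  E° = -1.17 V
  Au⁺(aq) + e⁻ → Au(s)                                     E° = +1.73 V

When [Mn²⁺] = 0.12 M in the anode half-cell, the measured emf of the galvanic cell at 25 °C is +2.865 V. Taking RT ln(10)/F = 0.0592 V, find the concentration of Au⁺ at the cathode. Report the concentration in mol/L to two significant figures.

Au⁺/Au is the cathode, Mn²⁺/Mn the anode: E°cell = +2.90 V, n = 2.
Overall reaction: 2 Au⁺(aq) + Mn(s) → 2 Au(s) + Mn²⁺(aq); Q = [Mn²⁺]^1/[Au⁺]^2.
From E = E° − (0.0592/n) log Q: log Q = (E° − E)·n/0.0592 = (+2.90 − (+2.865))·2/0.0592 = 1.1824.
So 2·log[Au⁺] = 1·log(0.12) − log Q = -0.9208 − (1.1824) = -2.1032; log[Au⁺] = -2.1032 / 2 = -1.0516; [Au⁺] = 10^(-1.0516) ≈ 0.089 M.

0.089 M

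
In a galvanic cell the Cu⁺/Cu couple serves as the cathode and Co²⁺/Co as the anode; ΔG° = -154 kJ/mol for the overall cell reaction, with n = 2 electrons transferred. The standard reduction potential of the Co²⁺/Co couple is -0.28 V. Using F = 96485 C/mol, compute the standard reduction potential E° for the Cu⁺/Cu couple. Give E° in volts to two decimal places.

E°cell = −ΔG°/(nF) = −(-154×10³)/((2)(96485)) = +0.798 V.
Since Cu⁺/Cu is the cathode and Co²⁺/Co the anode, E°cell = E°(Cu⁺/Cu) − E°(Co²⁺/Co).
So E°(Cu⁺/Cu) = E°cell + E°(Co²⁺/Co) = +0.798 + (-0.28) = +0.52 V.

+0.52 V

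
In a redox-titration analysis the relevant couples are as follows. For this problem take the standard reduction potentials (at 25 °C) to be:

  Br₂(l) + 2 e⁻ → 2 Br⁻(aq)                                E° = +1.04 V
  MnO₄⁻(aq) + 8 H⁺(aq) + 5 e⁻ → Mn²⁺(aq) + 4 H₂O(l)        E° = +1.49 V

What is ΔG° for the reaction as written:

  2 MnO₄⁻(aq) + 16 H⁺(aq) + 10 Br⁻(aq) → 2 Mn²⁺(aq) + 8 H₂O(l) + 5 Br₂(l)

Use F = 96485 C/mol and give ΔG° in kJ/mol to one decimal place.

-434.2 kJ/mol

As written, MnO₄⁻/Mn²⁺ is reduced (cathode) and Br₂/Br⁻ is oxidised (anode), so E°cell = (+1.49) − (+1.04) = +0.45 V.
Balancing electrons gives n = 10.
ΔG° = −nFE° = −(10)(96485)(+0.45) = -434,182 J = -434.2 kJ/mol.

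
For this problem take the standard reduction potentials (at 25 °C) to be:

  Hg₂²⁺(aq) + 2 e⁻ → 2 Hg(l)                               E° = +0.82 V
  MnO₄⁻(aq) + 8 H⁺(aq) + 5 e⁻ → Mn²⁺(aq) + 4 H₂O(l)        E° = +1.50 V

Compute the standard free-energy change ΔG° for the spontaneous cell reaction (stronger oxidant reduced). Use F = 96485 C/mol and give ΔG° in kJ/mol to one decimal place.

-656.1 kJ/mol

MnO₄⁻/Mn²⁺ (E° = +1.50 V) is the cathode; Hg₂²⁺/Hg (E° = +0.82 V) is the anode, so E°cell = +0.68 V.
Balancing electrons gives n = 10 (lcm of 5 and 2).
ΔG° = −nFE° = −(10)(96485)(+0.68) = -656,098 J = -656.1 kJ/mol.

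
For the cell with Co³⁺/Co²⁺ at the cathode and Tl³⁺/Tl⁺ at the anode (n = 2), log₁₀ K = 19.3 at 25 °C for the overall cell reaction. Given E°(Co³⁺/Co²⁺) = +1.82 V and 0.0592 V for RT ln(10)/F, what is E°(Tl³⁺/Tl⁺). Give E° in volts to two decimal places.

E°cell = (0.0592/n)·log K = (0.0592/2)(19.3) = +0.571 V.
Since Co³⁺/Co²⁺ is the cathode and Tl³⁺/Tl⁺ the anode, E°cell = E°(Co³⁺/Co²⁺) − E°(Tl³⁺/Tl⁺).
So E°(Tl³⁺/Tl⁺) = E°(Co³⁺/Co²⁺) − E°cell = (+1.82) − (+0.571) = +1.25 V.

+1.25 V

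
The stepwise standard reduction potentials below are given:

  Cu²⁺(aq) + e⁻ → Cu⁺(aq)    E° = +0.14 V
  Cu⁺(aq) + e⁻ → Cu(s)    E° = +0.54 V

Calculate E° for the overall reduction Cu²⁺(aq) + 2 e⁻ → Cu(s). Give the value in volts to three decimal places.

+0.340 V

Standard free energies of sequential steps add: ΔG°₃ = ΔG°₁ + ΔG°₂, so n₃E°₃ = n₁E°₁ + n₂E°₂.
E°₃ = (1×+0.14 + 1×+0.54) / 2 = (+0.680) / 2 = +0.340 V.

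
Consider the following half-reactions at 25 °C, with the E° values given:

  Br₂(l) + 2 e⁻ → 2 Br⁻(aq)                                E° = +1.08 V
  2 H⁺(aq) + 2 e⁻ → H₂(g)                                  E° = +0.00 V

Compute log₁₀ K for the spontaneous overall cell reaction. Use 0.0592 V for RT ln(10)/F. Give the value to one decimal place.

Cathode: Br₂/Br⁻; anode: H⁺/H₂. E°cell = +1.08 V, n = 2.
log K = nE°cell / 0.0592 = (2)(+1.08) / 0.0592 = 36.5.

36.5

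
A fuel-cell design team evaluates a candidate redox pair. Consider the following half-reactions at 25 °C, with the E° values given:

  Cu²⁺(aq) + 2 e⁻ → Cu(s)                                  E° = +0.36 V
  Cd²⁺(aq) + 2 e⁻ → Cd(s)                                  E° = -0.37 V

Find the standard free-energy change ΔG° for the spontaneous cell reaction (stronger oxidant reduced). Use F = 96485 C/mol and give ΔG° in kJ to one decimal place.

-140.9 kJ

Cu²⁺/Cu (E° = +0.36 V) is the cathode; Cd²⁺/Cd (E° = -0.37 V) is the anode, so E°cell = +0.73 V.
Balancing electrons gives n = 2 (lcm of 2 and 2).
ΔG° = −nFE° = −(2)(96485)(+0.73) = -140,868 J = -140.9 kJ.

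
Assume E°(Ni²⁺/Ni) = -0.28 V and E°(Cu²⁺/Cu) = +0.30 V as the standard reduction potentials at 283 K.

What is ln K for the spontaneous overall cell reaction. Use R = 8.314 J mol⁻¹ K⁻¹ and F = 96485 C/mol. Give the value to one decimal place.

47.6

Cathode: Cu²⁺/Cu; anode: Ni²⁺/Ni. E°cell = (+0.30) − (-0.28) = +0.58 V, with n = 2.
ΔG° = −nFE° = −RT ln K, so ln K = nFE°/(RT) = (2)(96485)(+0.58) / ((8.314)(283)) = 47.569.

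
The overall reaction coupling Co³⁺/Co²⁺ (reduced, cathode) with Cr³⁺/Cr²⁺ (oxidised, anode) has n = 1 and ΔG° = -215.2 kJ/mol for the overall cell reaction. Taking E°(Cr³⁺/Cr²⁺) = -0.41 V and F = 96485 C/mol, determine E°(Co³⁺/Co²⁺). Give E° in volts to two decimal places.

+1.82 V

E°cell = −ΔG°/(nF) = −(-215.2×10³)/((1)(96485)) = +2.230 V.
Since Co³⁺/Co²⁺ is the cathode and Cr³⁺/Cr²⁺ the anode, E°cell = E°(Co³⁺/Co²⁺) − E°(Cr³⁺/Cr²⁺).
So E°(Co³⁺/Co²⁺) = E°cell + E°(Cr³⁺/Cr²⁺) = +2.230 + (-0.41) = +1.82 V.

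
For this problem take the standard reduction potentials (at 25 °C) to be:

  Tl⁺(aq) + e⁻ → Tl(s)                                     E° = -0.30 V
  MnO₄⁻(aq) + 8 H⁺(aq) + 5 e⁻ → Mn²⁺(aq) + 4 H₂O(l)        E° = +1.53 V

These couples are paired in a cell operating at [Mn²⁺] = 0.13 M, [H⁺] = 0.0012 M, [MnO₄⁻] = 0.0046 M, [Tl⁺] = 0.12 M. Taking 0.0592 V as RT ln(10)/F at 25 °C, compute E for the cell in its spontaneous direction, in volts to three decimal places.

+1.591 V

MnO₄⁻/Mn²⁺ is the cathode (higher E°), Tl⁺/Tl the anode: E°cell = +1.53 − (-0.30) = +1.83 V, n = 5.
Overall: MnO₄⁻(aq) + 8 H⁺(aq) + 5 Tl(s) → Mn²⁺(aq) + 4 H₂O(l) + 5 Tl⁺(aq)
Q = [Mn²⁺]·[Tl⁺]^5 / ([MnO₄⁻]·[H⁺]^8); log Q = 20.214.
E = E° − (0.0592/n) log Q = +1.83 − (0.0592/5)(20.214) = +1.591 V.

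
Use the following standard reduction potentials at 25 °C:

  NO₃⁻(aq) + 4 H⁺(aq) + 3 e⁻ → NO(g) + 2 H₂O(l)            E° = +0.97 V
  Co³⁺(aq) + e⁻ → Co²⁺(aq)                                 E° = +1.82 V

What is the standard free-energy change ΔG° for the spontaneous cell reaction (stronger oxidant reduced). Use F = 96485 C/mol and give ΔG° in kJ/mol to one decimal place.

Co³⁺/Co²⁺ (E° = +1.82 V) is the cathode; NO₃⁻/NO (E° = +0.97 V) is the anode, so E°cell = +0.85 V.
Balancing electrons gives n = 3 (lcm of 1 and 3).
ΔG° = −nFE° = −(3)(96485)(+0.85) = -246,037 J = -246.0 kJ/mol.

-246.0 kJ/mol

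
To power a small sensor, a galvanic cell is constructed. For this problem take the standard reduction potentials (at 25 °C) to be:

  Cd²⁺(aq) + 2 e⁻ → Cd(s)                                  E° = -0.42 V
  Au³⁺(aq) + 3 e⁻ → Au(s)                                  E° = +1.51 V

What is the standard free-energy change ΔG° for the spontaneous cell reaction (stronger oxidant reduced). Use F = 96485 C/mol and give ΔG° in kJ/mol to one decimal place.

Au³⁺/Au (E° = +1.51 V) is the cathode; Cd²⁺/Cd (E° = -0.42 V) is the anode, so E°cell = +1.93 V.
Balancing electrons gives n = 6 (lcm of 3 and 2).
ΔG° = −nFE° = −(6)(96485)(+1.93) = -1,117,296 J = -1117.3 kJ/mol.

-1117.3 kJ/mol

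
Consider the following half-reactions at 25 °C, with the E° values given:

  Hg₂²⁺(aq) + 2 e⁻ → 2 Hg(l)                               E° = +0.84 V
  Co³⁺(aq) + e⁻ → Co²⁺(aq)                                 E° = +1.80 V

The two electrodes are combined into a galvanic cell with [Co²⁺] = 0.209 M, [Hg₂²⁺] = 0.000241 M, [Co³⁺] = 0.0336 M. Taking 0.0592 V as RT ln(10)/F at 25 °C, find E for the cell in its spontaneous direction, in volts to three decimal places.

+1.020 V

Co³⁺/Co²⁺ is the cathode (higher E°), Hg₂²⁺/Hg the anode: E°cell = +1.80 − (+0.84) = +0.96 V, n = 2.
Overall: 2 Co³⁺(aq) + 2 Hg(l) → 2 Co²⁺(aq) + Hg₂²⁺(aq)
Q = [Co²⁺]^2·[Hg₂²⁺] / ([Co³⁺]^2); log Q = -2.030.
E = E° − (0.0592/n) log Q = +0.96 − (0.0592/2)(-2.030) = +1.020 V.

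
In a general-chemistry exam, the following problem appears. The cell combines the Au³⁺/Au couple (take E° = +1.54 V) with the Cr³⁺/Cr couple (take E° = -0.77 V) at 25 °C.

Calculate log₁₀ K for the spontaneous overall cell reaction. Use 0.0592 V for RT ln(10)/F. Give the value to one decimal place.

Cathode: Au³⁺/Au; anode: Cr³⁺/Cr. E°cell = +2.31 V, n = 3.
log K = nE°cell / 0.0592 = (3)(+2.31) / 0.0592 = 117.1.

117.1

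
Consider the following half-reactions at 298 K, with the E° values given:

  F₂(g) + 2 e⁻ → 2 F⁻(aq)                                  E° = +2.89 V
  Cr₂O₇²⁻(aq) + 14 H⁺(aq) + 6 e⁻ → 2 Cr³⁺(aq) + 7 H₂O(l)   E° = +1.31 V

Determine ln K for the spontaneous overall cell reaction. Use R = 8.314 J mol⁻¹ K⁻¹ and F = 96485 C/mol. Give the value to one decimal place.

Cathode: F₂/F⁻; anode: Cr₂O₇²⁻/Cr³⁺. E°cell = (+2.89) − (+1.31) = +1.58 V, with n = 6.
ΔG° = −nFE° = −RT ln K, so ln K = nFE°/(RT) = (6)(96485)(+1.58) / ((8.314)(298)) = 369.183.

369.2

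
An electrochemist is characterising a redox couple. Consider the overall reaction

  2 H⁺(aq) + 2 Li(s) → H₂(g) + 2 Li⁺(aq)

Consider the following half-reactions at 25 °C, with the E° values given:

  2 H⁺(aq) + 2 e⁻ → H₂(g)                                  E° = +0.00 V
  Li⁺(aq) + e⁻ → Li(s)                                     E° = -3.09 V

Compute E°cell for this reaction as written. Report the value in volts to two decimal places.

The H⁺/H₂ couple has the higher reduction potential, so it is the cathode; Li⁺/Li is oxidised at the anode.
E°cell = E°(cathode) − E°(anode) = (+0.00) − (-3.09) = +3.09 V.
Since E°cell > 0, the reaction is spontaneous under standard conditions.

+3.09 V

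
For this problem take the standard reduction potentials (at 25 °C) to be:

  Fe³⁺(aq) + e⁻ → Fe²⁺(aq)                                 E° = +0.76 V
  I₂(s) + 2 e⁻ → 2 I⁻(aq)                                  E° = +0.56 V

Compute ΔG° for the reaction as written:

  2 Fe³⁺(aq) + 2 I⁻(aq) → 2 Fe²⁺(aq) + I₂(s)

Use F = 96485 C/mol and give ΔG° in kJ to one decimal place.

-38.6 kJ

As written, Fe³⁺/Fe²⁺ is reduced (cathode) and I₂/I⁻ is oxidised (anode), so E°cell = (+0.76) − (+0.56) = +0.20 V.
Balancing electrons gives n = 2.
ΔG° = −nFE° = −(2)(96485)(+0.20) = -38,594 J = -38.6 kJ.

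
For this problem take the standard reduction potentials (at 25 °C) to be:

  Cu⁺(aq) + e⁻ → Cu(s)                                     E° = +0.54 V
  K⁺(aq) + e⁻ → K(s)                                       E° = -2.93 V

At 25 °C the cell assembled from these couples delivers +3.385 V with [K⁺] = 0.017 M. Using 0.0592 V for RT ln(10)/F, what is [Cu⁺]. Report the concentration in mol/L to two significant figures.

Cu⁺/Cu is the cathode, K⁺/K the anode: E°cell = +3.47 V, n = 1.
Overall reaction: Cu⁺(aq) + K(s) → Cu(s) + K⁺(aq); Q = [K⁺]^1/[Cu⁺]^1.
From E = E° − (0.0592/n) log Q: log Q = (E° − E)·n/0.0592 = (+3.47 − (+3.385))·1/0.0592 = 1.4358.
So 1·log[Cu⁺] = 1·log(0.017) − log Q = -1.7696 − (1.4358) = -3.2054; [Cu⁺] = 10^(-3.2054) ≈ 0.00062 M.

0.00062 M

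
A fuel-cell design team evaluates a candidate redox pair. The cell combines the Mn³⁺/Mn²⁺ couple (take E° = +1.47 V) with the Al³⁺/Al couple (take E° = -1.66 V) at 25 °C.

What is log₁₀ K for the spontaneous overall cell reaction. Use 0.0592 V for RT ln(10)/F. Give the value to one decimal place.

158.6

Cathode: Mn³⁺/Mn²⁺; anode: Al³⁺/Al. E°cell = +3.13 V, n = 3.
log K = nE°cell / 0.0592 = (3)(+3.13) / 0.0592 = 158.6.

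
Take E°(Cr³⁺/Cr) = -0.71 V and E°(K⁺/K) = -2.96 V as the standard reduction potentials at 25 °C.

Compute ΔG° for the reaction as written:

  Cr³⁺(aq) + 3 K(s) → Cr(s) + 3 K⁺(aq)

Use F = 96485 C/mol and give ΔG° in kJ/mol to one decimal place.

As written, Cr³⁺/Cr is reduced (cathode) and K⁺/K is oxidised (anode), so E°cell = (-0.71) − (-2.96) = +2.25 V.
Balancing electrons gives n = 3.
ΔG° = −nFE° = −(3)(96485)(+2.25) = -651,274 J = -651.3 kJ/mol.

-651.3 kJ/mol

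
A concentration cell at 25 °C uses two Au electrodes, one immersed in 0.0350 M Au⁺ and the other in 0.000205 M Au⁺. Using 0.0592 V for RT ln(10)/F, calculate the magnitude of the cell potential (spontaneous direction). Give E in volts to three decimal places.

For a concentration cell E°cell = 0. The 0.0350 M side is the cathode (reduction is favoured where [Au⁺] is higher).
With n = 1, E = −(0.0592/1) log([Au⁺]ₐₙ/[Au⁺]꜀ₐₜ) = −(0.0592/1) log(0.000205/0.035) = −(0.0592/1)(-2.232) = +0.132 V.

+0.132 V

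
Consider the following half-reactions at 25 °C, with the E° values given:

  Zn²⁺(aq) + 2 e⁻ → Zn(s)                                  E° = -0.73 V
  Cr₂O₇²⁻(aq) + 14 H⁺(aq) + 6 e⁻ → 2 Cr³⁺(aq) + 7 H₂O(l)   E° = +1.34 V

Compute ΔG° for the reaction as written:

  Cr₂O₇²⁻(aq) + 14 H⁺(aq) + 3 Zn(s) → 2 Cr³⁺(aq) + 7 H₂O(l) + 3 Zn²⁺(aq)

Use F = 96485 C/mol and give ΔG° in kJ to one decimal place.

As written, Cr₂O₇²⁻/Cr³⁺ is reduced (cathode) and Zn²⁺/Zn is oxidised (anode), so E°cell = (+1.34) − (-0.73) = +2.07 V.
Balancing electrons gives n = 6.
ΔG° = −nFE° = −(6)(96485)(+2.07) = -1,198,344 J = -1198.3 kJ.

-1198.3 kJ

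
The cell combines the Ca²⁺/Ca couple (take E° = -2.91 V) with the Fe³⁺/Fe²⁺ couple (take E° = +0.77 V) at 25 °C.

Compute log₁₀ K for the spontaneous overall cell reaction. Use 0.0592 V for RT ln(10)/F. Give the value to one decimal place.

124.3

Cathode: Fe³⁺/Fe²⁺; anode: Ca²⁺/Ca. E°cell = +3.68 V, n = 2.
log K = nE°cell / 0.0592 = (2)(+3.68) / 0.0592 = 124.3.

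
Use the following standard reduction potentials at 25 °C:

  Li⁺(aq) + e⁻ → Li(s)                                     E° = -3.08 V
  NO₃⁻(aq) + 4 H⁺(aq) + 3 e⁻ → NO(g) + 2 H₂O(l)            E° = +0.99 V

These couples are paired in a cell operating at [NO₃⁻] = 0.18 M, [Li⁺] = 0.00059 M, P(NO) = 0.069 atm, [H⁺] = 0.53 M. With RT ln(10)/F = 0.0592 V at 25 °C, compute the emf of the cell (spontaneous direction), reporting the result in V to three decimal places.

NO₃⁻/NO is the cathode (higher E°), Li⁺/Li the anode: E°cell = +0.99 − (-3.08) = +4.07 V, n = 3.
Overall: NO₃⁻(aq) + 4 H⁺(aq) + 3 Li(s) → NO(g) + 2 H₂O(l) + 3 Li⁺(aq)
Q = P(NO)·[Li⁺]^3 / ([NO₃⁻]·[H⁺]^4); log Q = -9.001.
E = E° − (0.0592/n) log Q = +4.07 − (0.0592/3)(-9.001) = +4.248 V.

+4.248 V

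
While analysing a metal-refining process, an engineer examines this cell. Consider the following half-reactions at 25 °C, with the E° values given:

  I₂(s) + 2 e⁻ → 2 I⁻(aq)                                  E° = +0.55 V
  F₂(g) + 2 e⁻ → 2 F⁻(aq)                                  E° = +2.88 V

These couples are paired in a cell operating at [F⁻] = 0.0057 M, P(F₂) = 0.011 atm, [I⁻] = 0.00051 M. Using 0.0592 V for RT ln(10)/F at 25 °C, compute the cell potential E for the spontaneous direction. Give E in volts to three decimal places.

+2.210 V

F₂/F⁻ is the cathode (higher E°), I₂/I⁻ the anode: E°cell = +2.88 − (+0.55) = +2.33 V, n = 2.
Overall: F₂(g) + 2 I⁻(aq) → 2 F⁻(aq) + I₂(s)
Q = [F⁻]^2 / (P(F₂)·[I⁻]^2); log Q = 4.055.
E = E° − (0.0592/n) log Q = +2.33 − (0.0592/2)(4.055) = +2.210 V.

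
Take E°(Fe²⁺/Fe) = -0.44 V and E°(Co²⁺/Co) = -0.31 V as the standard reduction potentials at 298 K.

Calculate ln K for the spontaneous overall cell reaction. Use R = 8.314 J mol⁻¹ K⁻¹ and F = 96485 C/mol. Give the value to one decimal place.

10.1

Cathode: Co²⁺/Co; anode: Fe²⁺/Fe. E°cell = (-0.31) − (-0.44) = +0.13 V, with n = 2.
ΔG° = −nFE° = −RT ln K, so ln K = nFE°/(RT) = (2)(96485)(+0.13) / ((8.314)(298)) = 10.125.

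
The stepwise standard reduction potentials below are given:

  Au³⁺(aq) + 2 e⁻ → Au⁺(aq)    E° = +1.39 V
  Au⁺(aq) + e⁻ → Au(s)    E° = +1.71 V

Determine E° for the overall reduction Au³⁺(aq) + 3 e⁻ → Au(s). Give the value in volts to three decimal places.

+1.497 V

Standard free energies of sequential steps add: ΔG°₃ = ΔG°₁ + ΔG°₂, so n₃E°₃ = n₁E°₁ + n₂E°₂.
E°₃ = (2×+1.39 + 1×+1.71) / 3 = (+4.490) / 3 = +1.497 V.
E° values themselves are not directly additive — weighting by electron count is essential.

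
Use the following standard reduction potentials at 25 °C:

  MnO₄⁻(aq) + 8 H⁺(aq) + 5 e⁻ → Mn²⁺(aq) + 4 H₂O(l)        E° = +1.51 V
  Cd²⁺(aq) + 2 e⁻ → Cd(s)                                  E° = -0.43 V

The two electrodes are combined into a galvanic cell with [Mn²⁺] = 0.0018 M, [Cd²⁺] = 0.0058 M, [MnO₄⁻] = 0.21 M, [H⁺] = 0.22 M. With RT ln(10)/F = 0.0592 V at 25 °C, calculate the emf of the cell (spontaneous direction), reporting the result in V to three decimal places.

MnO₄⁻/Mn²⁺ is the cathode (higher E°), Cd²⁺/Cd the anode: E°cell = +1.51 − (-0.43) = +1.94 V, n = 10.
Overall: 2 MnO₄⁻(aq) + 16 H⁺(aq) + 5 Cd(s) → 2 Mn²⁺(aq) + 8 H₂O(l) + 5 Cd²⁺(aq)
Q = [Mn²⁺]^2·[Cd²⁺]^5 / ([MnO₄⁻]^2·[H⁺]^16); log Q = -4.796.
E = E° − (0.0592/n) log Q = +1.94 − (0.0592/10)(-4.796) = +1.968 V.

+1.968 V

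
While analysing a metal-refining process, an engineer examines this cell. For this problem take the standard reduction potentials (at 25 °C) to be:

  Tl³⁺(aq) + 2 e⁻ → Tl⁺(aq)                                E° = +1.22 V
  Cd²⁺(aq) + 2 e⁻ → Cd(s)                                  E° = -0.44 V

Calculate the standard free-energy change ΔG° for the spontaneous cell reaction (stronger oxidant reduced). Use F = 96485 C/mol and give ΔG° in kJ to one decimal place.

Tl³⁺/Tl⁺ (E° = +1.22 V) is the cathode; Cd²⁺/Cd (E° = -0.44 V) is the anode, so E°cell = +1.66 V.
Balancing electrons gives n = 2 (lcm of 2 and 2).
ΔG° = −nFE° = −(2)(96485)(+1.66) = -320,330 J = -320.3 kJ.

-320.3 kJ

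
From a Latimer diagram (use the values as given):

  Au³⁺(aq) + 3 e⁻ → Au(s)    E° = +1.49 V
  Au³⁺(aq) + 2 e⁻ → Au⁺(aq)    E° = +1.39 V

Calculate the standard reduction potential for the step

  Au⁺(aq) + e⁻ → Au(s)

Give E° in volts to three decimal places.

+1.690 V

Sequential free energies add, so n₃E°₃ = n₁E°₁ + n₂E°₂.
With n₃ = 3, and the known step contributing 2×(+1.39) V, the unknown satisfies 1·E° = 3×(+1.49) − 2×(+1.39) = +1.690.
E° = +1.690 / 1 = +1.690 V.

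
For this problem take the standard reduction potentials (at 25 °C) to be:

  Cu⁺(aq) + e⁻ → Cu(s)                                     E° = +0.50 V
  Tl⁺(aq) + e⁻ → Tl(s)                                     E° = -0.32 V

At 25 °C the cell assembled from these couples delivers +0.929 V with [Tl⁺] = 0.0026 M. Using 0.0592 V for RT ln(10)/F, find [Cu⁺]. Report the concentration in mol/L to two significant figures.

0.18 M

Cu⁺/Cu is the cathode, Tl⁺/Tl the anode: E°cell = +0.82 V, n = 1.
Overall reaction: Cu⁺(aq) + Tl(s) → Cu(s) + Tl⁺(aq); Q = [Tl⁺]^1/[Cu⁺]^1.
From E = E° − (0.0592/n) log Q: log Q = (E° − E)·n/0.0592 = (+0.82 − (+0.929))·1/0.0592 = -1.8412.
So 1·log[Cu⁺] = 1·log(0.0026) − log Q = -2.5850 − (-1.8412) = -0.7438; [Cu⁺] = 10^(-0.7438) ≈ 0.18 M.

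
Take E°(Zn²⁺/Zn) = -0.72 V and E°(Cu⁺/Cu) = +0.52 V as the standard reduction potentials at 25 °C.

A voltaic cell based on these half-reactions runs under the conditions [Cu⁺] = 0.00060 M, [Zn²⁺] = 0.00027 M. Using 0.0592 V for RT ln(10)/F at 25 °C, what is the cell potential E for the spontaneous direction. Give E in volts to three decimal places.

+1.155 V

Cu⁺/Cu is the cathode (higher E°), Zn²⁺/Zn the anode: E°cell = +0.52 − (-0.72) = +1.24 V, n = 2.
Overall: 2 Cu⁺(aq) + Zn(s) → 2 Cu(s) + Zn²⁺(aq)
Q = [Zn²⁺] / ([Cu⁺]^2); log Q = 2.875.
E = E° − (0.0592/n) log Q = +1.24 − (0.0592/2)(2.875) = +1.155 V.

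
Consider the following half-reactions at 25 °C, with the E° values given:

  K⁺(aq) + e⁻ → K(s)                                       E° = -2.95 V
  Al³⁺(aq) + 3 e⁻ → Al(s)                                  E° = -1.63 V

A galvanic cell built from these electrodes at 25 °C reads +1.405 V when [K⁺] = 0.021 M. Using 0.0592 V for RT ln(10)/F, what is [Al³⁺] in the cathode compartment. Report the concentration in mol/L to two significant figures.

Al³⁺/Al is the cathode, K⁺/K the anode: E°cell = +1.32 V, n = 3.
Overall reaction: Al³⁺(aq) + 3 K(s) → Al(s) + 3 K⁺(aq); Q = [K⁺]^3/[Al³⁺]^1.
From E = E° − (0.0592/n) log Q: log Q = (E° − E)·n/0.0592 = (+1.32 − (+1.405))·3/0.0592 = -4.3074.
So 1·log[Al³⁺] = 3·log(0.021) − log Q = -5.0333 − (-4.3074) = -0.7259; [Al³⁺] = 10^(-0.7259) ≈ 0.19 M.

0.19 M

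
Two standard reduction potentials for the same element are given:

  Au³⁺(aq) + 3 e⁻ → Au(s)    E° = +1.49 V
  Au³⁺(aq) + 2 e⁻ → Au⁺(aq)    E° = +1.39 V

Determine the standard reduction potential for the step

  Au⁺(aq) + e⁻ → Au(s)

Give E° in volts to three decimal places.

Sequential free energies add, so n₃E°₃ = n₁E°₁ + n₂E°₂.
With n₃ = 3, and the known step contributing 2×(+1.39) V, the unknown satisfies 1·E° = 3×(+1.49) − 2×(+1.39) = +1.690.
E° = +1.690 / 1 = +1.690 V.

+1.690 V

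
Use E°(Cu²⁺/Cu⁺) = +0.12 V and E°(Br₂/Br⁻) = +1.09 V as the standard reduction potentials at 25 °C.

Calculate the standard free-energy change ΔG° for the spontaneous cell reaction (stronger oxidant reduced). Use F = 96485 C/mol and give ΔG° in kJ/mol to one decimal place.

-187.2 kJ/mol

Br₂/Br⁻ (E° = +1.09 V) is the cathode; Cu²⁺/Cu⁺ (E° = +0.12 V) is the anode, so E°cell = +0.97 V.
Balancing electrons gives n = 2 (lcm of 2 and 1).
ΔG° = −nFE° = −(2)(96485)(+0.97) = -187,181 J = -187.2 kJ/mol.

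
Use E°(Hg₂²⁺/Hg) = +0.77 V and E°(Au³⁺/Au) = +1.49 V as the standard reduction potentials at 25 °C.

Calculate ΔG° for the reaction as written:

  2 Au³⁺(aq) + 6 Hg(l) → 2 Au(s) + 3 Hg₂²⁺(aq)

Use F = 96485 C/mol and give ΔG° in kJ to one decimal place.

-416.8 kJ

As written, Au³⁺/Au is reduced (cathode) and Hg₂²⁺/Hg is oxidised (anode), so E°cell = (+1.49) − (+0.77) = +0.72 V.
Balancing electrons gives n = 6.
ΔG° = −nFE° = −(6)(96485)(+0.72) = -416,815 J = -416.8 kJ.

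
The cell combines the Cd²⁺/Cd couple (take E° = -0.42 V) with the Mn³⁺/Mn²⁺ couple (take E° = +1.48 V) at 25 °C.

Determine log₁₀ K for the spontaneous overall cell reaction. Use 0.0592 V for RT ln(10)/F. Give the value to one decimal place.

64.2

Cathode: Mn³⁺/Mn²⁺; anode: Cd²⁺/Cd. E°cell = +1.90 V, n = 2.
log K = nE°cell / 0.0592 = (2)(+1.90) / 0.0592 = 64.2.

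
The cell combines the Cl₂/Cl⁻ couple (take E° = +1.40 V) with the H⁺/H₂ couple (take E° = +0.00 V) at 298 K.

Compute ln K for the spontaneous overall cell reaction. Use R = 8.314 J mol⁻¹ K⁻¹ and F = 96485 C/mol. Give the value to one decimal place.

109.0

Cathode: Cl₂/Cl⁻; anode: H⁺/H₂. E°cell = (+1.40) − (+0.00) = +1.40 V, with n = 2.
ΔG° = −nFE° = −RT ln K, so ln K = nFE°/(RT) = (2)(96485)(+1.40) / ((8.314)(298)) = 109.041.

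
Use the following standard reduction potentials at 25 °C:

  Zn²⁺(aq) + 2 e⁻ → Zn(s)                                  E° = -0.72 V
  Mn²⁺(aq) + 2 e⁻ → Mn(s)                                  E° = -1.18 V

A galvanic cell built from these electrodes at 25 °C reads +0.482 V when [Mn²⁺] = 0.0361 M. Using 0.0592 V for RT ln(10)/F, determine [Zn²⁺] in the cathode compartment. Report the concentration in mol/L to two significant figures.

Zn²⁺/Zn is the cathode, Mn²⁺/Mn the anode: E°cell = +0.46 V, n = 2.
Overall reaction: Zn²⁺(aq) + Mn(s) → Zn(s) + Mn²⁺(aq); Q = [Mn²⁺]^1/[Zn²⁺]^1.
From E = E° − (0.0592/n) log Q: log Q = (E° − E)·n/0.0592 = (+0.46 − (+0.482))·2/0.0592 = -0.7432.
So 1·log[Zn²⁺] = 1·log(0.0361) − log Q = -1.4425 − (-0.7432) = -0.6993; [Zn²⁺] = 10^(-0.6993) ≈ 0.20 M.

0.20 M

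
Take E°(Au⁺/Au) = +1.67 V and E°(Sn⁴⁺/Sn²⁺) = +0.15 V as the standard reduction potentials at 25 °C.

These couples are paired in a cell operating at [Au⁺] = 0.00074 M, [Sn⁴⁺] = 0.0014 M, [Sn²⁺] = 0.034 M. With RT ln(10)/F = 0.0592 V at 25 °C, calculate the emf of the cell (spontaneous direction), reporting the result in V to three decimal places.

+1.376 V

Au⁺/Au is the cathode (higher E°), Sn⁴⁺/Sn²⁺ the anode: E°cell = +1.67 − (+0.15) = +1.52 V, n = 2.
Overall: 2 Au⁺(aq) + Sn²⁺(aq) → 2 Au(s) + Sn⁴⁺(aq)
Q = [Sn⁴⁺] / ([Au⁺]^2·[Sn²⁺]); log Q = 4.876.
E = E° − (0.0592/n) log Q = +1.52 − (0.0592/2)(4.876) = +1.376 V.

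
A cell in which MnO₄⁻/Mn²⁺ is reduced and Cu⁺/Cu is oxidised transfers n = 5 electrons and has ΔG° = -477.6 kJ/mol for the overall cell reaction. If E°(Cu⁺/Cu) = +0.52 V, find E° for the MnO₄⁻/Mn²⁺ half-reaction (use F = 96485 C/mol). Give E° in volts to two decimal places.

E°cell = −ΔG°/(nF) = −(-477.6×10³)/((5)(96485)) = +0.990 V.
Since MnO₄⁻/Mn²⁺ is the cathode and Cu⁺/Cu the anode, E°cell = E°(MnO₄⁻/Mn²⁺) − E°(Cu⁺/Cu).
So E°(MnO₄⁻/Mn²⁺) = E°cell + E°(Cu⁺/Cu) = +0.990 + (+0.52) = +1.51 V.

+1.51 V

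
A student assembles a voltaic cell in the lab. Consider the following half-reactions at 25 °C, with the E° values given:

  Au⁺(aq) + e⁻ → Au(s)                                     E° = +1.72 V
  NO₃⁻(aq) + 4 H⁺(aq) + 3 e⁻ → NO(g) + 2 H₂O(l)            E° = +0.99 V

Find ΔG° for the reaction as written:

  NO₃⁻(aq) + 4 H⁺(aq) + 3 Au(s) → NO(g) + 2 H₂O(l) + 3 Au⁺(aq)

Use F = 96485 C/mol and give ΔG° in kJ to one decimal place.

As written, NO₃⁻/NO is reduced (cathode) and Au⁺/Au is oxidised (anode), so E°cell = (+0.99) − (+1.72) = -0.73 V.
Balancing electrons gives n = 3.
ΔG° = −nFE° = −(3)(96485)(-0.73) = 211,302 J = +211.3 kJ.

+211.3 kJ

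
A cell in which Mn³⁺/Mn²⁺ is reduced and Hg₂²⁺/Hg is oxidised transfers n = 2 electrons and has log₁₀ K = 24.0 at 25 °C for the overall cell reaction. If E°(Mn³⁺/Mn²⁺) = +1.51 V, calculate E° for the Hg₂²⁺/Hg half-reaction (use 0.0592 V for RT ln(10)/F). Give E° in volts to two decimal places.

E°cell = (0.0592/n)·log K = (0.0592/2)(24.0) = +0.710 V.
Since Mn³⁺/Mn²⁺ is the cathode and Hg₂²⁺/Hg the anode, E°cell = E°(Mn³⁺/Mn²⁺) − E°(Hg₂²⁺/Hg).
So E°(Hg₂²⁺/Hg) = E°(Mn³⁺/Mn²⁺) − E°cell = (+1.51) − (+0.710) = +0.80 V.

+0.80 V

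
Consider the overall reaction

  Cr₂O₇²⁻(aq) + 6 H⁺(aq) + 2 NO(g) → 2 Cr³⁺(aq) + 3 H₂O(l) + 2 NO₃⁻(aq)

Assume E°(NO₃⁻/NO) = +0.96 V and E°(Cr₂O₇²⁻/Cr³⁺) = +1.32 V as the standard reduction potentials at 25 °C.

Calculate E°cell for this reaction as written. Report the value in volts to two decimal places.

+0.36 V

The Cr₂O₇²⁻/Cr³⁺ couple has the higher reduction potential, so it is the cathode; NO₃⁻/NO is oxidised at the anode.
E°cell = E°(cathode) − E°(anode) = (+1.32) − (+0.96) = +0.36 V.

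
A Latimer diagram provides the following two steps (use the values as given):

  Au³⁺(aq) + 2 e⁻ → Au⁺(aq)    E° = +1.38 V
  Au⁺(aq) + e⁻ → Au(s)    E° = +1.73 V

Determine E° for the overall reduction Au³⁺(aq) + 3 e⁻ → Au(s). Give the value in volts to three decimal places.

+1.497 V

Standard free energies of sequential steps add: ΔG°₃ = ΔG°₁ + ΔG°₂, so n₃E°₃ = n₁E°₁ + n₂E°₂.
E°₃ = (2×+1.38 + 1×+1.73) / 3 = (+4.490) / 3 = +1.497 V.
Simply averaging or adding the two E° values would be wrong; the electron-weighted sum is required.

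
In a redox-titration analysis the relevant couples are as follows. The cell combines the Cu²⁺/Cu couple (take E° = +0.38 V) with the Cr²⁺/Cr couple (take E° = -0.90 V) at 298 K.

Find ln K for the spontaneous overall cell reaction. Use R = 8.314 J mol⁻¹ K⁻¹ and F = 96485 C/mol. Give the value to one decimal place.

Cathode: Cu²⁺/Cu; anode: Cr²⁺/Cr. E°cell = (+0.38) − (-0.90) = +1.28 V, with n = 2.
ΔG° = −nFE° = −RT ln K, so ln K = nFE°/(RT) = (2)(96485)(+1.28) / ((8.314)(298)) = 99.695.

99.7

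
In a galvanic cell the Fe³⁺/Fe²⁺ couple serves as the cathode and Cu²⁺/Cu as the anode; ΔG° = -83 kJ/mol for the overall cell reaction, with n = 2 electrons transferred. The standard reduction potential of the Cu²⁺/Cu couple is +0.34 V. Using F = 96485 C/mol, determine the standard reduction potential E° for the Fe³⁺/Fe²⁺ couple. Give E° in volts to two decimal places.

E°cell = −ΔG°/(nF) = −(-83×10³)/((2)(96485)) = +0.430 V.
Since Fe³⁺/Fe²⁺ is the cathode and Cu²⁺/Cu the anode, E°cell = E°(Fe³⁺/Fe²⁺) − E°(Cu²⁺/Cu).
So E°(Fe³⁺/Fe²⁺) = E°cell + E°(Cu²⁺/Cu) = +0.430 + (+0.34) = +0.77 V.

+0.77 V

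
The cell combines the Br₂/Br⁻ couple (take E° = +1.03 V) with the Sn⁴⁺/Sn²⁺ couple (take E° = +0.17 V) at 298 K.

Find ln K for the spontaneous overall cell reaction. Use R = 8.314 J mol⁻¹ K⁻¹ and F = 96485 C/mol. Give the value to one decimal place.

67.0

Cathode: Br₂/Br⁻; anode: Sn⁴⁺/Sn²⁺. E°cell = (+1.03) − (+0.17) = +0.86 V, with n = 2.
ΔG° = −nFE° = −RT ln K, so ln K = nFE°/(RT) = (2)(96485)(+0.86) / ((8.314)(298)) = 66.983.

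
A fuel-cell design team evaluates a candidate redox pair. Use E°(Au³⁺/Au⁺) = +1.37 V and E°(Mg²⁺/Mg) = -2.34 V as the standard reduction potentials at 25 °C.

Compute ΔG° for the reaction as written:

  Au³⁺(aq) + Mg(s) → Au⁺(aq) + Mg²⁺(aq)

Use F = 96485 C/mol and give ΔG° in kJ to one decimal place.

-715.9 kJ

As written, Au³⁺/Au⁺ is reduced (cathode) and Mg²⁺/Mg is oxidised (anode), so E°cell = (+1.37) − (-2.34) = +3.71 V.
Balancing electrons gives n = 2.
ΔG° = −nFE° = −(2)(96485)(+3.71) = -715,919 J = -715.9 kJ.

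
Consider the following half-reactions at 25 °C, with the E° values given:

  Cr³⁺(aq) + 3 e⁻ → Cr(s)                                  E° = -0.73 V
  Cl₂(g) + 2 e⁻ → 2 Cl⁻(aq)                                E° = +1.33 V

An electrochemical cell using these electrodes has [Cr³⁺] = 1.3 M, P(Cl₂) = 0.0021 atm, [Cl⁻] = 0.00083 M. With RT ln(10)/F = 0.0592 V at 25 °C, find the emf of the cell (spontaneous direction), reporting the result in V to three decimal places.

Cl₂/Cl⁻ is the cathode (higher E°), Cr³⁺/Cr the anode: E°cell = +1.33 − (-0.73) = +2.06 V, n = 6.
Overall: 3 Cl₂(g) + 2 Cr(s) → 6 Cl⁻(aq) + 2 Cr³⁺(aq)
Q = [Cl⁻]^6·[Cr³⁺]^2 / (P(Cl₂)^3); log Q = -10.224.
E = E° − (0.0592/n) log Q = +2.06 − (0.0592/6)(-10.224) = +2.161 V.

+2.161 V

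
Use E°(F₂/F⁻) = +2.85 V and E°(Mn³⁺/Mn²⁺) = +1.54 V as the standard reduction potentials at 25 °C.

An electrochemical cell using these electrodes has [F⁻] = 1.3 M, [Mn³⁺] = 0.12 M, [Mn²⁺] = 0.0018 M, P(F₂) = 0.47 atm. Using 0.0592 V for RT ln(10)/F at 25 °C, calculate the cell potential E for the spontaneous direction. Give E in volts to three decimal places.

+1.186 V

F₂/F⁻ is the cathode (higher E°), Mn³⁺/Mn²⁺ the anode: E°cell = +2.85 − (+1.54) = +1.31 V, n = 2.
Overall: F₂(g) + 2 Mn²⁺(aq) → 2 F⁻(aq) + 2 Mn³⁺(aq)
Q = [F⁻]^2·[Mn³⁺]^2 / (P(F₂)·[Mn²⁺]^2); log Q = 4.204.
E = E° − (0.0592/n) log Q = +1.31 − (0.0592/2)(4.204) = +1.186 V.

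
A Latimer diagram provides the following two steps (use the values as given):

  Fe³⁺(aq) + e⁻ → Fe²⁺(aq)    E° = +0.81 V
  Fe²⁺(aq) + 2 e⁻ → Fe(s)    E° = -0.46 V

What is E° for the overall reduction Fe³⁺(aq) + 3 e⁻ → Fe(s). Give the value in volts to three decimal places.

-0.037 V

Adding the free-energy changes (−nFE°) of the two steps gives −n₃FE°₃ = −n₁FE°₁ − n₂FE°₂.
E°₃ = (1×+0.81 + 2×-0.46) / 3 = (-0.110) / 3 = -0.037 V.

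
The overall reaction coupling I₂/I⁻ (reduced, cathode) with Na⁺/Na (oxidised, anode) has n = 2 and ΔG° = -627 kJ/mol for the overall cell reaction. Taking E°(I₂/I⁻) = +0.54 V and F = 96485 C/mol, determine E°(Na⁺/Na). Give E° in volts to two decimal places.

-2.71 V

E°cell = −ΔG°/(nF) = −(-627×10³)/((2)(96485)) = +3.249 V.
Since I₂/I⁻ is the cathode and Na⁺/Na the anode, E°cell = E°(I₂/I⁻) − E°(Na⁺/Na).
So E°(Na⁺/Na) = E°(I₂/I⁻) − E°cell = (+0.54) − (+3.249) = -2.71 V.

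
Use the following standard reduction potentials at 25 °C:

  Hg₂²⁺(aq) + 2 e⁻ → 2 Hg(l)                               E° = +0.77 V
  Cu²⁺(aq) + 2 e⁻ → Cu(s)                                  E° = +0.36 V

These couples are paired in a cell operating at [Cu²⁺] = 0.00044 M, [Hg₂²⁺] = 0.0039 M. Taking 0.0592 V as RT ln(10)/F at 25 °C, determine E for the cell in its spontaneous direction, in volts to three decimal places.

Hg₂²⁺/Hg is the cathode (higher E°), Cu²⁺/Cu the anode: E°cell = +0.77 − (+0.36) = +0.41 V, n = 2.
Overall: Hg₂²⁺(aq) + Cu(s) → 2 Hg(l) + Cu²⁺(aq)
Q = [Cu²⁺] / ([Hg₂²⁺]); log Q = -0.948.
E = E° − (0.0592/n) log Q = +0.41 − (0.0592/2)(-0.948) = +0.438 V.

+0.438 V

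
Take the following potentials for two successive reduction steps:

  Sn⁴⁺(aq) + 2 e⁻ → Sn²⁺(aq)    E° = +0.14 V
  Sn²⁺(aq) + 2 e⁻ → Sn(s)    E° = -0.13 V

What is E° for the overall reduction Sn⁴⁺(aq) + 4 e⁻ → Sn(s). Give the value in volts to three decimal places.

Adding the free-energy changes (−nFE°) of the two steps gives −n₃FE°₃ = −n₁FE°₁ − n₂FE°₂.
E°₃ = (2×+0.14 + 2×-0.13) / 4 = (+0.020) / 4 = +0.005 V.

+0.005 V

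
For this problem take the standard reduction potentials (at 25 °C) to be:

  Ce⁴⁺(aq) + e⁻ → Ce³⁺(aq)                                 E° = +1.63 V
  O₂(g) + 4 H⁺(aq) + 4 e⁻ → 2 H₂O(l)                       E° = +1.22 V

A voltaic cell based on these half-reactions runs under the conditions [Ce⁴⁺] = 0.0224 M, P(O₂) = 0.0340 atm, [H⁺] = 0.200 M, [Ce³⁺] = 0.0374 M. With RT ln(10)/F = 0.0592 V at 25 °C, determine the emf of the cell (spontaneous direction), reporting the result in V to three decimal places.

Ce⁴⁺/Ce³⁺ is the cathode (higher E°), O₂/H₂O the anode: E°cell = +1.63 − (+1.22) = +0.41 V, n = 4.
Overall: 4 Ce⁴⁺(aq) + 2 H₂O(l) → 4 Ce³⁺(aq) + O₂(g) + 4 H⁺(aq)
Q = [Ce³⁺]^4·P(O₂)·[H⁺]^4 / ([Ce⁴⁺]^4); log Q = -3.374.
E = E° − (0.0592/n) log Q = +0.41 − (0.0592/4)(-3.374) = +0.460 V.

+0.460 V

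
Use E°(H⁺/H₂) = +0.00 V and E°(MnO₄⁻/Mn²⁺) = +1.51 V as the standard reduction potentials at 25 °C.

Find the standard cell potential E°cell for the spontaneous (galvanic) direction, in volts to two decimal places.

The MnO₄⁻/Mn²⁺ couple has the higher reduction potential, so it is the cathode; H⁺/H₂ is oxidised at the anode.
E°cell = E°(cathode) − E°(anode) = (+1.51) − (+0.00) = +1.51 V.

+1.51 V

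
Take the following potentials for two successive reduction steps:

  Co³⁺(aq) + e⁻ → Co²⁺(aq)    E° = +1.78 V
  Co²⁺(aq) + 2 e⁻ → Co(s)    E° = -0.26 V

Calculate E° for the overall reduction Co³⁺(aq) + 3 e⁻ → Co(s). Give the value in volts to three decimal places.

Adding the free-energy changes (−nFE°) of the two steps gives −n₃FE°₃ = −n₁FE°₁ − n₂FE°₂.
E°₃ = (1×+1.78 + 2×-0.26) / 3 = (+1.260) / 3 = +0.420 V.

+0.420 V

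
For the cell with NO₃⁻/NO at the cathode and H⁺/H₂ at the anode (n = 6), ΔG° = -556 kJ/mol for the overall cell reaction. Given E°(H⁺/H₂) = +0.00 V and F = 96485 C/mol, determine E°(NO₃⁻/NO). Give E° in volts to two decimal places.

+0.96 V

E°cell = −ΔG°/(nF) = −(-556×10³)/((6)(96485)) = +0.960 V.
Since NO₃⁻/NO is the cathode and H⁺/H₂ the anode, E°cell = E°(NO₃⁻/NO) − E°(H⁺/H₂).
So E°(NO₃⁻/NO) = E°cell + E°(H⁺/H₂) = +0.960 + (+0.00) = +0.96 V.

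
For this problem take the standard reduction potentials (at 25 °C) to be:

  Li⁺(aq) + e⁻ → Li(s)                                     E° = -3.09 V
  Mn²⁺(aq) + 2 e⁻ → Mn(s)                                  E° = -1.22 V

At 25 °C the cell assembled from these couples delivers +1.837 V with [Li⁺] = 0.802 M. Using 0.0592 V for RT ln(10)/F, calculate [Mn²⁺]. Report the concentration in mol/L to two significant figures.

0.049 M

Mn²⁺/Mn is the cathode, Li⁺/Li the anode: E°cell = +1.87 V, n = 2.
Overall reaction: Mn²⁺(aq) + 2 Li(s) → Mn(s) + 2 Li⁺(aq); Q = [Li⁺]^2/[Mn²⁺]^1.
From E = E° − (0.0592/n) log Q: log Q = (E° − E)·n/0.0592 = (+1.87 − (+1.837))·2/0.0592 = 1.1149.
So 1·log[Mn²⁺] = 2·log(0.802) − log Q = -0.1917 − (1.1149) = -1.3066; [Mn²⁺] = 10^(-1.3066) ≈ 0.049 M.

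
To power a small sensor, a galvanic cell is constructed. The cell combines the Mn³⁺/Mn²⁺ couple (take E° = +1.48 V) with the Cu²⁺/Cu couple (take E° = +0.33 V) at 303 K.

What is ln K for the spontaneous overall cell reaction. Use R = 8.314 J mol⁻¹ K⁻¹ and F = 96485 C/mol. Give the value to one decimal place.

88.1

Cathode: Mn³⁺/Mn²⁺; anode: Cu²⁺/Cu. E°cell = (+1.48) − (+0.33) = +1.15 V, with n = 2.
ΔG° = −nFE° = −RT ln K, so ln K = nFE°/(RT) = (2)(96485)(+1.15) / ((8.314)(303)) = 88.092.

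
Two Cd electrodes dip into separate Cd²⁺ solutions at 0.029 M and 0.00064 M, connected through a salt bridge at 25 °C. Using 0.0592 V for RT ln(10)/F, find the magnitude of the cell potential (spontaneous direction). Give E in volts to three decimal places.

+0.049 V

For a concentration cell E°cell = 0. The 0.029 M side is the cathode (reduction is favoured where [Cd²⁺] is higher).
With n = 2, E = −(0.0592/2) log([Cd²⁺]ₐₙ/[Cd²⁺]꜀ₐₜ) = −(0.0592/2) log(0.00064/0.029) = −(0.0592/2)(-1.656) = +0.049 V.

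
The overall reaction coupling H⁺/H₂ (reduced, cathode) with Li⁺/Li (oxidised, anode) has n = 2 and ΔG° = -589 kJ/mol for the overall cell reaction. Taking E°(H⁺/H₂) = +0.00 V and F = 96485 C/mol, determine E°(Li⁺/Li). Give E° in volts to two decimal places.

-3.05 V

E°cell = −ΔG°/(nF) = −(-589×10³)/((2)(96485)) = +3.052 V.
Since H⁺/H₂ is the cathode and Li⁺/Li the anode, E°cell = E°(H⁺/H₂) − E°(Li⁺/Li).
So E°(Li⁺/Li) = E°(H⁺/H₂) − E°cell = (+0.00) − (+3.052) = -3.05 V.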